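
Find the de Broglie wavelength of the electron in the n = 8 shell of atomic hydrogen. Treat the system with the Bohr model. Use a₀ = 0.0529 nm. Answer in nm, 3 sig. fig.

The Bohr quantisation condition is nλ = 2πr_n.
r_n = n²a₀/Z = 3.39 nm
λ = 2πr_n/n = 2π·3.39/8 = 2.66 nm

2.66 nm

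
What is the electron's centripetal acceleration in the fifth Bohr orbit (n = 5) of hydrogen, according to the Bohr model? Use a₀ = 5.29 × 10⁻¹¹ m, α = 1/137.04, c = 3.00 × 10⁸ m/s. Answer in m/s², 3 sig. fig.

r = n²a₀/Z = 1.32 × 10⁻⁹ m, v = Zαc/n = 4.38 × 10⁵ m/s
a = v²/r = (4.38 × 10⁵)² / 1.32 × 10⁻⁹ = 1.45 × 10²⁰ m/s²

1.45 × 10²⁰ m/s²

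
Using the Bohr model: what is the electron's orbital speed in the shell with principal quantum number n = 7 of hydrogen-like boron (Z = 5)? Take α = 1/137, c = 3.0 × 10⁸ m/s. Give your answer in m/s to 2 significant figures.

v_n = Zαc/n = 5 × 0.0073 × 3.0 × 10⁸ / 7
    = 1.6 × 10⁶ m/s

1.6 × 10⁶ m/s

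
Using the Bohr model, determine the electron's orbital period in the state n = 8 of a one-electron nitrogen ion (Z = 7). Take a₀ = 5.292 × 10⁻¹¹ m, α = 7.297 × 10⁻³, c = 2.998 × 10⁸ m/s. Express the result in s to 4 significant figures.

1.588 × 10⁻¹⁵ s

r = n²a₀/Z = 8²·5.292 × 10⁻¹¹/7 = 4.838 × 10⁻¹⁰ m
v = Zαc/n = 7·0.007297·2.998 × 10⁸/8 = 1.914 × 10⁶ m/s
T = 2πr/v = 1.588 × 10⁻¹⁵ s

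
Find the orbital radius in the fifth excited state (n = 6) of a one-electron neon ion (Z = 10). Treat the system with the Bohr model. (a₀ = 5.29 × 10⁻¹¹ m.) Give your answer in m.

r_n = n²a₀/Z = 6² × 5.29 × 10⁻¹¹ / 10
    = 36 × 5.29 × 10⁻¹¹ / 10 = 1.90 × 10⁻¹⁰ m

1.90 × 10⁻¹⁰ m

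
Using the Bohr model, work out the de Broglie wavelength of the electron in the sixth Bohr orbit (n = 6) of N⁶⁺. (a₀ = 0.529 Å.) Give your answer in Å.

The Bohr quantisation condition is nλ = 2πr_n.
r_n = n²a₀/Z = 2.72 Å
λ = 2πr_n/n = 2π·2.72/6 = 2.85 Å

2.85 Å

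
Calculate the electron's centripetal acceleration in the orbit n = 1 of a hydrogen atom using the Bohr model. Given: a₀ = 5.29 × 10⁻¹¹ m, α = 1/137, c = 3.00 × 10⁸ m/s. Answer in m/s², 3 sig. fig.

r = n²a₀/Z = 5.29 × 10⁻¹¹ m, v = Zαc/n = 2.19 × 10⁶ m/s
a = v²/r = (2.19 × 10⁶)² / 5.29 × 10⁻¹¹ = 9.06 × 10²² m/s²

9.06 × 10²² m/s²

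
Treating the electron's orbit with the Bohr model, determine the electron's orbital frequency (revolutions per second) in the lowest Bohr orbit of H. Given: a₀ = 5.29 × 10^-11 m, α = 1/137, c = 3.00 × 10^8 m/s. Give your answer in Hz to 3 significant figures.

6.59 × 10^15 Hz

r = n²a₀/Z = 5.29 × 10^-11 m, v = Zαc/n = 2.19 × 10^6 m/s
f = v/(2πr) = 6.59 × 10^15 Hz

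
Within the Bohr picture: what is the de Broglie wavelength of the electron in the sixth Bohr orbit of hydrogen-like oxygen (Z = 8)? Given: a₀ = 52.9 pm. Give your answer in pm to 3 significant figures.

249 pm

The Bohr quantisation condition is nλ = 2πr_n.
r_n = n²a₀/Z = 238 pm
λ = 2πr_n/n = 2π·238/6 = 249 pm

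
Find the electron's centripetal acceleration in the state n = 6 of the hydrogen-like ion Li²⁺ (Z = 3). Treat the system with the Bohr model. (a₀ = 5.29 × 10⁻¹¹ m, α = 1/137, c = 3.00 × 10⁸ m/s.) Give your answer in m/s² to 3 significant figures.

1.89 × 10²¹ m/s²

r = n²a₀/Z = 6.35 × 10⁻¹⁰ m, v = Zαc/n = 1.09 × 10⁶ m/s
a = v²/r = (1.09 × 10⁶)² / 6.35 × 10⁻¹⁰ = 1.89 × 10²¹ m/s²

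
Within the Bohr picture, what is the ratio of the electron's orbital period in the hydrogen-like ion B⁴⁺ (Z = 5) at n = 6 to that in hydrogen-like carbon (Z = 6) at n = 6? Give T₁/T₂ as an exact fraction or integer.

T ∝ Z^-2 · n^3
T₁/T₂ = (5/6)^-2 · (6/6)^3 = 36/25

36/25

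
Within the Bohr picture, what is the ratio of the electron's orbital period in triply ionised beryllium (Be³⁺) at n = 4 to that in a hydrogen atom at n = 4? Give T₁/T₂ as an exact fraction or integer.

1/16

T ∝ Z^-2 · n^3
T₁/T₂ = (4/1)^-2 · (4/4)^3 = 1/16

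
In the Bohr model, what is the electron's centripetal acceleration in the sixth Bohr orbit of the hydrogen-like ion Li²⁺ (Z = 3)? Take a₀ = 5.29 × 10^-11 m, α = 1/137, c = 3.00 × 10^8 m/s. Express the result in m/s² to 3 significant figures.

1.89 × 10^21 m/s²

r = n²a₀/Z = 6.35 × 10^-10 m, v = Zαc/n = 1.09 × 10^6 m/s
a = v²/r = (1.09 × 10^6)² / 6.35 × 10^-10 = 1.89 × 10^21 m/s²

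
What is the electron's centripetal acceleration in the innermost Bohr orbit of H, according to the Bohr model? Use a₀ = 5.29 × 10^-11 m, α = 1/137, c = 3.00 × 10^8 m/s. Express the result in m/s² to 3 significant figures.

r = n²a₀/Z = 5.29 × 10^-11 m, v = Zαc/n = 2.19 × 10^6 m/s
a = v²/r = (2.19 × 10^6)² / 5.29 × 10^-11 = 9.06 × 10^22 m/s²

9.06 × 10^22 m/s²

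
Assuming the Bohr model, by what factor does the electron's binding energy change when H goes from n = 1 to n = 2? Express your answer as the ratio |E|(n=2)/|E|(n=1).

1/4

|E| ∝ Z^2 · n^-2; with Z fixed, |E| ∝ n^-2.
|E|(n=2)/|E|(n=1) = (2/1)^-2 = 1/4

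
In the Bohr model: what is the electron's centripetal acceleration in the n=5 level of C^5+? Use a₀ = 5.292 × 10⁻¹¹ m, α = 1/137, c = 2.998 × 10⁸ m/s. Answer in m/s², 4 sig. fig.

r = n²a₀/Z = 2.205 × 10⁻¹⁰ m, v = Zαc/n = 2.626 × 10⁶ m/s
a = v²/r = (2.626 × 10⁶)² / 2.205 × 10⁻¹⁰ = 3.127 × 10²² m/s²

3.127 × 10²² m/s²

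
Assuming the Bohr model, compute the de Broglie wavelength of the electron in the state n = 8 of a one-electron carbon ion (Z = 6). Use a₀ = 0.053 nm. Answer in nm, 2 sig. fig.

0.44 nm

The Bohr quantisation condition is nλ = 2πr_n.
r_n = n²a₀/Z = 0.57 nm
λ = 2πr_n/n = 2π·0.57/8 = 0.44 nm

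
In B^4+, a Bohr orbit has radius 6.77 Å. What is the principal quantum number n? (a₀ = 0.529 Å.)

r_n = n²a₀/Z ⇒ n² = rZ/a₀ = 6.77 × 5 / 0.529 ≈ 63.99
n = 8

8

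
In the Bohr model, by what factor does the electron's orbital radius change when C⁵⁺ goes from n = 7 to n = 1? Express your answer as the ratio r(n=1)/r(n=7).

r ∝ Z^-1 · n^2; with Z fixed, r ∝ n^2.
r(n=1)/r(n=7) = (1/7)^2 = 1/49

1/49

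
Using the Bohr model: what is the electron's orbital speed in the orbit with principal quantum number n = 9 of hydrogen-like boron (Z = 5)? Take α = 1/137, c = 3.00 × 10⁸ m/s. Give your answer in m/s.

1.22 × 10⁶ m/s

v_n = Zαc/n = 5 × 0.00730 × 3.00 × 10⁸ / 9
    = 1.22 × 10⁶ m/s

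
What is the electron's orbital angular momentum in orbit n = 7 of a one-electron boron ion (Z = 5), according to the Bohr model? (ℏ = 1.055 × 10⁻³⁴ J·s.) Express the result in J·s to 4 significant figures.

L_n = nℏ = 7 × 1.055 × 10⁻³⁴ = 7.385 × 10⁻³⁴ J·s

7.385 × 10⁻³⁴ J·s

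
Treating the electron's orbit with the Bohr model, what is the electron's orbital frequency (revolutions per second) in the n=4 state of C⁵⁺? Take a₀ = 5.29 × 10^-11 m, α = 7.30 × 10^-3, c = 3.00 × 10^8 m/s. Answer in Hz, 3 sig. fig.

3.71 × 10^15 Hz

r = n²a₀/Z = 1.41 × 10^-10 m, v = Zαc/n = 3.29 × 10^6 m/s
f = v/(2πr) = 3.71 × 10^15 Hz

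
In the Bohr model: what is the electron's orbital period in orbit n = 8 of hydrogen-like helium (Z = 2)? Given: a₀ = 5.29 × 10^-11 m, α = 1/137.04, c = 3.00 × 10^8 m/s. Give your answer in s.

r = n²a₀/Z = 8²·5.29 × 10^-11/2 = 1.69 × 10^-9 m
v = Zαc/n = 2·0.00730·3.00 × 10^8/8 = 5.47 × 10^5 m/s
T = 2πr/v = 1.94 × 10^-14 s

1.94 × 10^-14 s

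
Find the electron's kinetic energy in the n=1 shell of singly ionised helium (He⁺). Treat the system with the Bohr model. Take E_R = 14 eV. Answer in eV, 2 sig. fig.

For a Coulomb orbit the virial theorem gives K = −E_n.
E_n = −E_R·Z²/n², so K = E_R·Z²/n² = 14 × 2²/1² = 56 eV

56 eV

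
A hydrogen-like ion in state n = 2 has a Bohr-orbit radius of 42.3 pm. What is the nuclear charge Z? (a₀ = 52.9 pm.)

r_n = n²a₀/Z ⇒ Z = n²a₀/r = 2² × 52.9 / 42.3 ≈ 5.00
Z = 5

5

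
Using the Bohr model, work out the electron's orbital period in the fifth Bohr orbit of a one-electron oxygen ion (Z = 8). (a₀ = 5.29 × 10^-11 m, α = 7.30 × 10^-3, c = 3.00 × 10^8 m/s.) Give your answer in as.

r = n²a₀/Z = 5²·5.29 × 10^-11/8 = 1.65 × 10^-10 m
v = Zαc/n = 8·0.00730·3.00 × 10^8/5 = 3.50 × 10^6 m/s
T = 2πr/v = 2.96 × 10^-16 s = 296 as

296 as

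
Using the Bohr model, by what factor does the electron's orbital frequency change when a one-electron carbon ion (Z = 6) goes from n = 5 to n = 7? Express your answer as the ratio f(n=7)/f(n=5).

f ∝ Z^2 · n^-3; with Z fixed, f ∝ n^-3.
f(n=7)/f(n=5) = (7/5)^-3 = 125/343

125/343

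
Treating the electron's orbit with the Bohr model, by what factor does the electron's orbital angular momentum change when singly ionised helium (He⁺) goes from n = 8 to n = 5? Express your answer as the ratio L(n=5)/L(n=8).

L = nℏ depends only on n, so L ∝ n.
L(n=5)/L(n=8) = (5/8)^1 = 5/8

5/8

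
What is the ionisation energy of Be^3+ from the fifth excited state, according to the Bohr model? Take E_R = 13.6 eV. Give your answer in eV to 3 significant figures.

6.04 eV

E_n = −E_R·Z²/n² = −13.6 × 4²/6² eV = -6.04 eV
Ionisation energy = −E_n = 6.04 eV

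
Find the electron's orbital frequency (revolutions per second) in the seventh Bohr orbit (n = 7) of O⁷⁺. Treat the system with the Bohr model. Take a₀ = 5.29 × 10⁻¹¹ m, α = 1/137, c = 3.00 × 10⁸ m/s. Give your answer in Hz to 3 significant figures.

1.23 × 10¹⁵ Hz

r = n²a₀/Z = 3.24 × 10⁻¹⁰ m, v = Zαc/n = 2.50 × 10⁶ m/s
f = v/(2πr) = 1.23 × 10¹⁵ Hz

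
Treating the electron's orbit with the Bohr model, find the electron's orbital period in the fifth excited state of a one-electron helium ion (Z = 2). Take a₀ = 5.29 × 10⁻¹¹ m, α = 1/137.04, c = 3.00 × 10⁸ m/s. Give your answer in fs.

8.20 fs

r = n²a₀/Z = 6²·5.29 × 10⁻¹¹/2 = 9.52 × 10⁻¹⁰ m
v = Zαc/n = 2·0.00730·3.00 × 10⁸/6 = 7.30 × 10⁵ m/s
T = 2πr/v = 8.20 × 10⁻¹⁵ s = 8.20 fs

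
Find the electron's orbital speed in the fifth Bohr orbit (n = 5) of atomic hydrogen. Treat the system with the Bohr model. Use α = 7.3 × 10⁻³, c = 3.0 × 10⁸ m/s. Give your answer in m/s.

4.4 × 10⁵ m/s

v_n = Zαc/n = 1 × 0.0073 × 3.0 × 10⁸ / 5
    = 4.4 × 10⁵ m/s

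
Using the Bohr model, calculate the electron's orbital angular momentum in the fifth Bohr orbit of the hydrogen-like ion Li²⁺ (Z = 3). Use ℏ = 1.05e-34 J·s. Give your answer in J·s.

5.25e-34 J·s

L_n = nℏ = 5 × 1.05e-34 = 5.25e-34 J·s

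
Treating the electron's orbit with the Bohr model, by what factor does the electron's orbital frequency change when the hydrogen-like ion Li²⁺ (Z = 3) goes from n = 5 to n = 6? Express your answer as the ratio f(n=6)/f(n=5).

125/216

f ∝ Z^2 · n^-3; with Z fixed, f ∝ n^-3.
f(n=6)/f(n=5) = (6/5)^-3 = 125/216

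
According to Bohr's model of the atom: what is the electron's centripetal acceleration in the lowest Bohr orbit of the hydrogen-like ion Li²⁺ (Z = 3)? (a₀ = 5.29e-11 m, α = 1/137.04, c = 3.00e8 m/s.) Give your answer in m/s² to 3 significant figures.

2.45e24 m/s²

r = n²a₀/Z = 1.76e-11 m, v = Zαc/n = 6.57e6 m/s
a = v²/r = (6.57e6)² / 1.76e-11 = 2.45e24 m/s²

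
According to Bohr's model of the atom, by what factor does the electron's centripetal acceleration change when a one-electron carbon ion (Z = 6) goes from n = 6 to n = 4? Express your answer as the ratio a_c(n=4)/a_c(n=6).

a_c ∝ Z^3 · n^-4; with Z fixed, a_c ∝ n^-4.
a_c(n=4)/a_c(n=6) = (4/6)^-4 = 81/16

81/16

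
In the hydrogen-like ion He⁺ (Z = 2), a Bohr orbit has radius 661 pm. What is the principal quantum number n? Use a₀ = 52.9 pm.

r_n = n²a₀/Z ⇒ n² = rZ/a₀ = 661 × 2 / 52.9 ≈ 24.99
n = 5

5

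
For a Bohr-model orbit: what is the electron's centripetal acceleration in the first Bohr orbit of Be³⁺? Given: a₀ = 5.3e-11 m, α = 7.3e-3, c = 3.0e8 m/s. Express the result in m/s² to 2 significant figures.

r = n²a₀/Z = 1.3e-11 m, v = Zαc/n = 8.8e6 m/s
a = v²/r = (8.8e6)² / 1.3e-11 = 5.8e24 m/s²

5.8e24 m/s²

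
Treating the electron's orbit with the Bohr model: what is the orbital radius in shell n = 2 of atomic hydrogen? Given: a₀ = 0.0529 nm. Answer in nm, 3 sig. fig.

0.212 nm

r_n = n²a₀/Z = 2² × 0.0529 / 1
    = 4 × 0.0529 / 1 = 0.212 nm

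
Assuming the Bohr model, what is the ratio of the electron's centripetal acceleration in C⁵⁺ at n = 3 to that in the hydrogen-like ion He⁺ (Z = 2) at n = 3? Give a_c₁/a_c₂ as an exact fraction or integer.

27

a_c ∝ Z^3 · n^-4
a_c₁/a_c₂ = (6/2)^3 · (3/3)^-4 = 27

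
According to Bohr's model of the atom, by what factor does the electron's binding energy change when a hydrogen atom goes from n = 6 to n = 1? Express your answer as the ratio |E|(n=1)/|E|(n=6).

36

|E| ∝ Z^2 · n^-2; with Z fixed, |E| ∝ n^-2.
|E|(n=1)/|E|(n=6) = (1/6)^-2 = 36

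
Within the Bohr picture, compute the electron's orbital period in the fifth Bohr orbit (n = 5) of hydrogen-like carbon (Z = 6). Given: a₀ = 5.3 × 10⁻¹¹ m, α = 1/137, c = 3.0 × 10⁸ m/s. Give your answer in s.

5.3 × 10⁻¹⁶ s

r = n²a₀/Z = 5²·5.3 × 10⁻¹¹/6 = 2.2 × 10⁻¹⁰ m
v = Zαc/n = 6·0.0073·3.0 × 10⁸/5 = 2.6 × 10⁶ m/s
T = 2πr/v = 5.3 × 10⁻¹⁶ s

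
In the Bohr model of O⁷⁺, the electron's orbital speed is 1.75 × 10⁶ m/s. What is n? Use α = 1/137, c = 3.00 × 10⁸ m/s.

v_n = Zαc/n ⇒ n = Zαc/v = 8 × 0.00730 × 3.00 × 10⁸ / 1.75 × 10⁶ ≈ 10.01
n = 10

10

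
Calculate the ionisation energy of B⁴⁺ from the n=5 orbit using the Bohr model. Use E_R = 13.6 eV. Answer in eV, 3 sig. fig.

13.6 eV

E_n = −E_R·Z²/n² = −13.6 × 5²/5² eV = -13.6 eV
Ionisation energy = −E_n = 13.6 eV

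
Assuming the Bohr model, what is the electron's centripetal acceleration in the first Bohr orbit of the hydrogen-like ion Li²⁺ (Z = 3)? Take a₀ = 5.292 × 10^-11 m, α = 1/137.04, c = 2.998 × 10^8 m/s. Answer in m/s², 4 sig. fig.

r = n²a₀/Z = 1.764 × 10^-11 m, v = Zαc/n = 6.563 × 10^6 m/s
a = v²/r = (6.563 × 10^6)² / 1.764 × 10^-11 = 2.442 × 10^24 m/s²

2.442 × 10^24 m/s²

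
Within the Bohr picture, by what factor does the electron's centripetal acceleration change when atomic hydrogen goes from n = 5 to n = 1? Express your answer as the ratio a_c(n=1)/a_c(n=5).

a_c ∝ Z^3 · n^-4; with Z fixed, a_c ∝ n^-4.
a_c(n=1)/a_c(n=5) = (1/5)^-4 = 625

625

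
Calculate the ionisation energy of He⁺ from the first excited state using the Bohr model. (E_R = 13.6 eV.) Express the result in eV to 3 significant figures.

E_n = −E_R·Z²/n² = −13.6 × 2²/2² eV = -13.6 eV
Ionisation energy = −E_n = 13.6 eV

13.6 eV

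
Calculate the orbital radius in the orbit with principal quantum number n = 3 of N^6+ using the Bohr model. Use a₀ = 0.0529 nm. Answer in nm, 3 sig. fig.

r_n = n²a₀/Z = 3² × 0.0529 / 7
    = 9 × 0.0529 / 7 = 0.0680 nm

0.0680 nm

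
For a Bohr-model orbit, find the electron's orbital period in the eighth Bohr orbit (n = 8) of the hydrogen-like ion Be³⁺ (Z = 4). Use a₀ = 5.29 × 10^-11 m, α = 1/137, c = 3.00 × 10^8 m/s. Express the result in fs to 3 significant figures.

4.86 fs

r = n²a₀/Z = 8²·5.29 × 10^-11/4 = 8.46 × 10^-10 m
v = Zαc/n = 4·0.00730·3.00 × 10^8/8 = 1.09 × 10^6 m/s
T = 2πr/v = 4.86 × 10^-15 s = 4.86 fs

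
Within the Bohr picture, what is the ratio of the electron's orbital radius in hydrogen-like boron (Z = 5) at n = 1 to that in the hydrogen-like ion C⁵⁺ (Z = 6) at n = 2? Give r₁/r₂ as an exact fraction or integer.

3/10

r ∝ Z^-1 · n^2
r₁/r₂ = (5/6)^-1 · (1/2)^2 = 3/10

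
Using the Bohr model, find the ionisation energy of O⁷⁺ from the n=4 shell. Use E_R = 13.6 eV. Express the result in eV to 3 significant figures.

54.4 eV

E_n = −E_R·Z²/n² = −13.6 × 8²/4² eV = -54.4 eV
Ionisation energy = −E_n = 54.4 eV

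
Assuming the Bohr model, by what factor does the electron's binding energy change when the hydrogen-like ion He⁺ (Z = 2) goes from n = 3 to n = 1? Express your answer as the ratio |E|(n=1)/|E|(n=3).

|E| ∝ Z^2 · n^-2; with Z fixed, |E| ∝ n^-2.
|E|(n=1)/|E|(n=3) = (1/3)^-2 = 9

9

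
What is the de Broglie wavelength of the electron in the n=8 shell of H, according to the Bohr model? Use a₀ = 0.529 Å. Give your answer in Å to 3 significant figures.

The Bohr quantisation condition is nλ = 2πr_n.
r_n = n²a₀/Z = 33.9 Å
λ = 2πr_n/n = 2π·33.9/8 = 26.6 Å

26.6 Å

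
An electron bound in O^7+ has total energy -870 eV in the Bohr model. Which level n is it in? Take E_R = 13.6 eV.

1

E_n = −E_R Z²/n² ⇒ n² = E_R Z²/(−E_n) = 13.6 × 8² / 870 ≈ 1.00
n = 1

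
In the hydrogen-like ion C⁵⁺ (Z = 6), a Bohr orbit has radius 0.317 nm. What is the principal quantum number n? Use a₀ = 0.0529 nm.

6

r_n = n²a₀/Z ⇒ n² = rZ/a₀ = 0.317 × 6 / 0.0529 ≈ 35.95
n = 6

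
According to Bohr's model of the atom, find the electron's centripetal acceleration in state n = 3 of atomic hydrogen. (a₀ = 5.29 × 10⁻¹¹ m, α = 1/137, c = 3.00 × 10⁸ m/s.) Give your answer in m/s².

1.12 × 10²¹ m/s²

r = n²a₀/Z = 4.76 × 10⁻¹⁰ m, v = Zαc/n = 7.30 × 10⁵ m/s
a = v²/r = (7.30 × 10⁵)² / 4.76 × 10⁻¹⁰ = 1.12 × 10²¹ m/s²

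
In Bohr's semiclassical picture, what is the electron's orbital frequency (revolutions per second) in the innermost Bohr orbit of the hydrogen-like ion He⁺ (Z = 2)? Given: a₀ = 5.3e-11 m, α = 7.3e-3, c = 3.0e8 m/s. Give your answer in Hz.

r = n²a₀/Z = 2.6e-11 m, v = Zαc/n = 4.4e6 m/s
f = v/(2πr) = 2.6e16 Hz

2.6e16 Hz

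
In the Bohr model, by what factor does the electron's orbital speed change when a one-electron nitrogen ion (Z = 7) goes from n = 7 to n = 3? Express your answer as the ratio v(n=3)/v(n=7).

v ∝ Z^1 · n^-1; with Z fixed, v ∝ n^-1.
v(n=3)/v(n=7) = (3/7)^-1 = 7/3

7/3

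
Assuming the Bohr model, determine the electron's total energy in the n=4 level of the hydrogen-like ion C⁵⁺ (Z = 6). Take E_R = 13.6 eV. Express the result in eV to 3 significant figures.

E_n = −E_R·Z²/n² = −13.6 × 6²/4² = -30.6 eV

-30.6 eV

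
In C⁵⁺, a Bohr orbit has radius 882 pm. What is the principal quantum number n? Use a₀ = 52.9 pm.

10

r_n = n²a₀/Z ⇒ n² = rZ/a₀ = 882 × 6 / 52.9 ≈ 100.04
n = 10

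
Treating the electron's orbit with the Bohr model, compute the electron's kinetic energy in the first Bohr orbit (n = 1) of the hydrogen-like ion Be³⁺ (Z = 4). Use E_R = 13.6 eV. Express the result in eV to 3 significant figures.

218 eV

For a Coulomb orbit the virial theorem gives K = −E_n.
E_n = −E_R·Z²/n², so K = E_R·Z²/n² = 13.6 × 4²/1² = 218 eV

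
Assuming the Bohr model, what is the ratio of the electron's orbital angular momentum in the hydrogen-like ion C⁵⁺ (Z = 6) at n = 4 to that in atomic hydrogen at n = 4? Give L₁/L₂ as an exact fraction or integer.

1

L = nℏ is independent of Z.
L₁/L₂ = n₁/n₂ = 4/4 = 1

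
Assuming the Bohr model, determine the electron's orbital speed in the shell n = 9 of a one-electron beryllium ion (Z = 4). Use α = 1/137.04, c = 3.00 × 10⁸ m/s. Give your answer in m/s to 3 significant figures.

9.73 × 10⁵ m/s

v_n = Zαc/n = 4 × 0.00730 × 3.00 × 10⁸ / 9
    = 9.73 × 10⁵ m/s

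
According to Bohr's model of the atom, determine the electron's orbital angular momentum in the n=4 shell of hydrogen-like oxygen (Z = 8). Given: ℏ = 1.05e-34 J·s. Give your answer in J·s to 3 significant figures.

4.20e-34 J·s

L_n = nℏ = 4 × 1.05e-34 = 4.20e-34 J·s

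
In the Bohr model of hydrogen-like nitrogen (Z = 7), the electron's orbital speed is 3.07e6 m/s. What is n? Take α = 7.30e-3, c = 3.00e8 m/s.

v_n = Zαc/n ⇒ n = Zαc/v = 7 × 0.00730 × 3.00e8 / 3.07e6 ≈ 4.99
n = 5

5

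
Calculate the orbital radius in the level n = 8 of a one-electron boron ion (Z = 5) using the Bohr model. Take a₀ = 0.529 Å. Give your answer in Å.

6.77 Å

r_n = n²a₀/Z = 8² × 0.529 / 5
    = 64 × 0.529 / 5 = 6.77 Å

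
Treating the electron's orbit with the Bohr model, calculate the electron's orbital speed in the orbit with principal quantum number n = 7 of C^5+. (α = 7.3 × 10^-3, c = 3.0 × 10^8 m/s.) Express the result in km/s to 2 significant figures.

1900 km/s

v_n = Zαc/n = 6 × 0.0073 × 3.0 × 10^8 / 7
    = 1900 km/s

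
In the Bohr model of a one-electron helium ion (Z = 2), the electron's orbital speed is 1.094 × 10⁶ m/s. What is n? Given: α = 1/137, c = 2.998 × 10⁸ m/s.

v_n = Zαc/n ⇒ n = Zαc/v = 2 × 0.007299 × 2.998 × 10⁸ / 1.094 × 10⁶ ≈ 4.00
n = 4

4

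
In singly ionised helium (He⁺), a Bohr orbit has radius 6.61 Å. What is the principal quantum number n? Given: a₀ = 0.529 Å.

r_n = n²a₀/Z ⇒ n² = rZ/a₀ = 6.61 × 2 / 0.529 ≈ 24.99
n = 5

5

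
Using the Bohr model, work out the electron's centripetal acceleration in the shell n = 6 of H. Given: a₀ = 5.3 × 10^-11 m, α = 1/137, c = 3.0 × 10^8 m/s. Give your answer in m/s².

r = n²a₀/Z = 1.9 × 10^-9 m, v = Zαc/n = 3.6 × 10^5 m/s
a = v²/r = (3.6 × 10^5)² / 1.9 × 10^-9 = 7.0 × 10^19 m/s²

7.0 × 10^19 m/s²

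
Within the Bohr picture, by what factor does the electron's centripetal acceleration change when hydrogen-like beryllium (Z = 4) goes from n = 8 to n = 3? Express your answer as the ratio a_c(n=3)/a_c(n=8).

a_c ∝ Z^3 · n^-4; with Z fixed, a_c ∝ n^-4.
a_c(n=3)/a_c(n=8) = (3/8)^-4 = 4096/81

4096/81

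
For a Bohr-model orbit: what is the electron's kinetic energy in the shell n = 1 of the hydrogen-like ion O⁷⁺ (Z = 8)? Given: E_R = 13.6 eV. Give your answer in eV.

870 eV

For a Coulomb orbit the virial theorem gives K = −E_n.
E_n = −E_R·Z²/n², so K = E_R·Z²/n² = 13.6 × 8²/1² = 870 eV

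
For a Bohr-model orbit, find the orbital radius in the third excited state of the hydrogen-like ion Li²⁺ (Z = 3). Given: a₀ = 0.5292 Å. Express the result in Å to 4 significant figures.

r_n = n²a₀/Z = 4² × 0.5292 / 3
    = 16 × 0.5292 / 3 = 2.822 Å

2.822 Å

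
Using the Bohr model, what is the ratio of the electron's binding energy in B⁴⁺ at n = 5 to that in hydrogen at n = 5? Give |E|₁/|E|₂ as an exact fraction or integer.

25

|E| ∝ Z^2 · n^-2
|E|₁/|E|₂ = (5/1)^2 · (5/5)^-2 = 25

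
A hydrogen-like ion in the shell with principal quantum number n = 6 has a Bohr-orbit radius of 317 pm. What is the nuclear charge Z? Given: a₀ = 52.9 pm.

r_n = n²a₀/Z ⇒ Z = n²a₀/r = 6² × 52.9 / 317 ≈ 6.01
Z = 6

6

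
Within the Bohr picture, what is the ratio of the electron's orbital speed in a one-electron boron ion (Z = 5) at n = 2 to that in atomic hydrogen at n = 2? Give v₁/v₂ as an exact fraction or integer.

5

v ∝ Z^1 · n^-1
v₁/v₂ = (5/1)^1 · (2/2)^-1 = 5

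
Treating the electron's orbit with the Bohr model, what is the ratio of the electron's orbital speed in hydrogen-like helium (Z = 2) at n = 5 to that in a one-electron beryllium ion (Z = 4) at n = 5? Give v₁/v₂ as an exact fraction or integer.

1/2

v ∝ Z^1 · n^-1
v₁/v₂ = (2/4)^1 · (5/5)^-1 = 1/2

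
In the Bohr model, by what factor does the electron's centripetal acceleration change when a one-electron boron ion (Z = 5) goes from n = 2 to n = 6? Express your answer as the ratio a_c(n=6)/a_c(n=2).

a_c ∝ Z^3 · n^-4; with Z fixed, a_c ∝ n^-4.
a_c(n=6)/a_c(n=2) = (6/2)^-4 = 1/81

1/81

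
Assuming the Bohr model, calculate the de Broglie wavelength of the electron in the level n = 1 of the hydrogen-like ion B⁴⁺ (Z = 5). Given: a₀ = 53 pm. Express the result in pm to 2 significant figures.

67 pm

The Bohr quantisation condition is nλ = 2πr_n.
r_n = n²a₀/Z = 11 pm
λ = 2πr_n/n = 2π·11/1 = 67 pm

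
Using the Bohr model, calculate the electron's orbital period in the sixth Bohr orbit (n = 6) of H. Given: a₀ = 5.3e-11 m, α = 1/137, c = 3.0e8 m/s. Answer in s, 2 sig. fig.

3.3e-14 s

r = n²a₀/Z = 6²·5.3e-11/1 = 1.9e-9 m
v = Zαc/n = 1·0.0073·3.0e8/6 = 3.6e5 m/s
T = 2πr/v = 3.3e-14 s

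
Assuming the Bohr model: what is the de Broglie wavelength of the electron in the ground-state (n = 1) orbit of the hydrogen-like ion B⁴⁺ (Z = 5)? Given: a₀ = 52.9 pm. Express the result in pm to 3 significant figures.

The Bohr quantisation condition is nλ = 2πr_n.
r_n = n²a₀/Z = 10.6 pm
λ = 2πr_n/n = 2π·10.6/1 = 66.5 pm

66.5 pm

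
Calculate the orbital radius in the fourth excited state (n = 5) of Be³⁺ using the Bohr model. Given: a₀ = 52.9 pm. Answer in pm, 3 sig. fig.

331 pm

r_n = n²a₀/Z = 5² × 52.9 / 4
    = 25 × 52.9 / 4 = 331 pm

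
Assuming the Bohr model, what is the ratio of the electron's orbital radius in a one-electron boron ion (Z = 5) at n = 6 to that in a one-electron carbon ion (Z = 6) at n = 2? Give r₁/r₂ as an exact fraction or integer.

r ∝ Z^-1 · n^2
r₁/r₂ = (5/6)^-1 · (6/2)^2 = 54/5

54/5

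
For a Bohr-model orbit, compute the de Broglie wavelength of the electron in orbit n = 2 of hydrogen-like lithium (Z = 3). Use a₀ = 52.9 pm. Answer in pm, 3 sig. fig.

The Bohr quantisation condition is nλ = 2πr_n.
r_n = n²a₀/Z = 70.5 pm
λ = 2πr_n/n = 2π·70.5/2 = 222 pm

222 pm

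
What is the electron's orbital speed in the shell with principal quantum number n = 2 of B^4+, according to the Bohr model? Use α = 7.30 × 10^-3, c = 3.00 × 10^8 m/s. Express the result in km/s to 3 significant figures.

5480 km/s

v_n = Zαc/n = 5 × 0.00730 × 3.00 × 10^8 / 2
    = 5480 km/s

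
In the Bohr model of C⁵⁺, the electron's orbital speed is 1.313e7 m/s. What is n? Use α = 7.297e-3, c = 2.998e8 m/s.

v_n = Zαc/n ⇒ n = Zαc/v = 6 × 0.007297 × 2.998e8 / 1.313e7 ≈ 1.00
n = 1

1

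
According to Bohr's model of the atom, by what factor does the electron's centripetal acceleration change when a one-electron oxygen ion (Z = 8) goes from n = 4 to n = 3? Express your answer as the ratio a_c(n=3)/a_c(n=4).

a_c ∝ Z^3 · n^-4; with Z fixed, a_c ∝ n^-4.
a_c(n=3)/a_c(n=4) = (3/4)^-4 = 256/81

256/81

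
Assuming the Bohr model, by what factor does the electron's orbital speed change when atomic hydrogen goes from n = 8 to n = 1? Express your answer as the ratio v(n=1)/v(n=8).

v ∝ Z^1 · n^-1; with Z fixed, v ∝ n^-1.
v(n=1)/v(n=8) = (1/8)^-1 = 8

8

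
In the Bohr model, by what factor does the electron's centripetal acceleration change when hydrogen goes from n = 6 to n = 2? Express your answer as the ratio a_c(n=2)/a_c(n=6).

a_c ∝ Z^3 · n^-4; with Z fixed, a_c ∝ n^-4.
a_c(n=2)/a_c(n=6) = (2/6)^-4 = 81

81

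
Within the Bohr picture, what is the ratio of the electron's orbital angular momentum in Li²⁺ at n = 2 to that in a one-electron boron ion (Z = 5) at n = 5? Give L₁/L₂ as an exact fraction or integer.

2/5

L = nℏ is independent of Z.
L₁/L₂ = n₁/n₂ = 2/5 = 2/5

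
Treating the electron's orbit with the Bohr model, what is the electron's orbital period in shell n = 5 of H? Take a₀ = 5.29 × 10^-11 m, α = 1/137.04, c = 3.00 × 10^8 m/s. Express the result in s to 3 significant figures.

1.90 × 10^-14 s

r = n²a₀/Z = 5²·5.29 × 10^-11/1 = 1.32 × 10^-9 m
v = Zαc/n = 1·0.00730·3.00 × 10^8/5 = 4.38 × 10^5 m/s
T = 2πr/v = 1.90 × 10^-14 s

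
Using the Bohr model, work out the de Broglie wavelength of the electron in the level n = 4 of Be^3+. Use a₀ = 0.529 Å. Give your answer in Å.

3.32 Å

The Bohr quantisation condition is nλ = 2πr_n.
r_n = n²a₀/Z = 2.12 Å
λ = 2πr_n/n = 2π·2.12/4 = 3.32 Å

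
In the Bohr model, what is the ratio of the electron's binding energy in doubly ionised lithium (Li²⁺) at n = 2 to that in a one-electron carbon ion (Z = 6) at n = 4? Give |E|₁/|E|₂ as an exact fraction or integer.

1

|E| ∝ Z^2 · n^-2
|E|₁/|E|₂ = (3/6)^2 · (2/4)^-2 = 1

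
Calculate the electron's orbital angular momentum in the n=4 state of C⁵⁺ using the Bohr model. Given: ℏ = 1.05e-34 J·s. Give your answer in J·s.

4.20e-34 J·s

L_n = nℏ = 4 × 1.05e-34 = 4.20e-34 J·s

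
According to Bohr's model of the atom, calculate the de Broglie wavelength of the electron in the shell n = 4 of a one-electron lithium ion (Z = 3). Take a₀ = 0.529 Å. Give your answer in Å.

The Bohr quantisation condition is nλ = 2πr_n.
r_n = n²a₀/Z = 2.82 Å
λ = 2πr_n/n = 2π·2.82/4 = 4.43 Å

4.43 Å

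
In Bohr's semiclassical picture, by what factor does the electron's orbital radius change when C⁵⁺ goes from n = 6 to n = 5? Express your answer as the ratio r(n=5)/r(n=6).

r ∝ Z^-1 · n^2; with Z fixed, r ∝ n^2.
r(n=5)/r(n=6) = (5/6)^2 = 25/36

25/36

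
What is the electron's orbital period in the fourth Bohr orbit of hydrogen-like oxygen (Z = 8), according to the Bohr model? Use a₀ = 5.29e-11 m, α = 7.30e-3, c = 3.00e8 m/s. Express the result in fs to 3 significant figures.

r = n²a₀/Z = 4²·5.29e-11/8 = 1.06e-10 m
v = Zαc/n = 8·0.00730·3.00e8/4 = 4.38e6 m/s
T = 2πr/v = 1.52e-16 s = 0.152 fs

0.152 fs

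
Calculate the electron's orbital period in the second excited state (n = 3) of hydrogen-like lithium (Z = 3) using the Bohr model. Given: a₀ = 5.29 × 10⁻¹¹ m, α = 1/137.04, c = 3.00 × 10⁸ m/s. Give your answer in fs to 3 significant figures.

r = n²a₀/Z = 3²·5.29 × 10⁻¹¹/3 = 1.59 × 10⁻¹⁰ m
v = Zαc/n = 3·0.00730·3.00 × 10⁸/3 = 2.19 × 10⁶ m/s
T = 2πr/v = 4.55 × 10⁻¹⁶ s = 0.455 fs

0.455 fs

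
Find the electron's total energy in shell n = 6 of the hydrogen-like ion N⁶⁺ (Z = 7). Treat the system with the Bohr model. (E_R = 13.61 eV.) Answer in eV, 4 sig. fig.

E_n = −E_R·Z²/n² = −13.61 × 7²/6² = -18.52 eV

-18.52 eV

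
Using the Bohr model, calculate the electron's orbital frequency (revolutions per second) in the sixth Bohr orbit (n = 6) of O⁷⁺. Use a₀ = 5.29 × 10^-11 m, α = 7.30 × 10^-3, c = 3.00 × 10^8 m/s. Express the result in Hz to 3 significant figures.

1.95 × 10^15 Hz

r = n²a₀/Z = 2.38 × 10^-10 m, v = Zαc/n = 2.92 × 10^6 m/s
f = v/(2πr) = 1.95 × 10^15 Hz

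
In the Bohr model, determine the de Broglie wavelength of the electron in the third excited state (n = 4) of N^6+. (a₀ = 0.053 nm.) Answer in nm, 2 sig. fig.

0.19 nm

The Bohr quantisation condition is nλ = 2πr_n.
r_n = n²a₀/Z = 0.12 nm
λ = 2πr_n/n = 2π·0.12/4 = 0.19 nm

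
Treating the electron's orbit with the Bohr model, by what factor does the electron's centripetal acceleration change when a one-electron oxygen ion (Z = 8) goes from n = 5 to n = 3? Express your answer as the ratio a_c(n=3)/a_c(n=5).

625/81

a_c ∝ Z^3 · n^-4; with Z fixed, a_c ∝ n^-4.
a_c(n=3)/a_c(n=5) = (3/5)^-4 = 625/81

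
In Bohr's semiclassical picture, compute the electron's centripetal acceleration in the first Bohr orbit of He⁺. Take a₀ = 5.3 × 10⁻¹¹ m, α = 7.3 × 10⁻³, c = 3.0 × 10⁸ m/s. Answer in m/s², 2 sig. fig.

r = n²a₀/Z = 2.6 × 10⁻¹¹ m, v = Zαc/n = 4.4 × 10⁶ m/s
a = v²/r = (4.4 × 10⁶)² / 2.6 × 10⁻¹¹ = 7.2 × 10²³ m/s²

7.2 × 10²³ m/s²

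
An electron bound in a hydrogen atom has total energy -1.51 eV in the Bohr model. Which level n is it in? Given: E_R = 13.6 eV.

3

E_n = −E_R Z²/n² ⇒ n² = E_R Z²/(−E_n) = 13.6 × 1² / 1.51 ≈ 9.01
n = 3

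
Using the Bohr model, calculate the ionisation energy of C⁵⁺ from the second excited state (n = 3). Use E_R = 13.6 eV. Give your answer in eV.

54.4 eV

E_n = −E_R·Z²/n² = −13.6 × 6²/3² eV = -54.4 eV
Ionisation energy = −E_n = 54.4 eV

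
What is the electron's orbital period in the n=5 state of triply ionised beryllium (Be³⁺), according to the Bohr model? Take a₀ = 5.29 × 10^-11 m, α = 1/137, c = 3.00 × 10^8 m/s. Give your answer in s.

r = n²a₀/Z = 5²·5.29 × 10^-11/4 = 3.31 × 10^-10 m
v = Zαc/n = 4·0.00730·3.00 × 10^8/5 = 1.75 × 10^6 m/s
T = 2πr/v = 1.19 × 10^-15 s

1.19 × 10^-15 s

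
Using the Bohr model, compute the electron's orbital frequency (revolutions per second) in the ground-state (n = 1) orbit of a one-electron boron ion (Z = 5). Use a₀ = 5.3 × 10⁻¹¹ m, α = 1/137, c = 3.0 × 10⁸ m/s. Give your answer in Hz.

r = n²a₀/Z = 1.1 × 10⁻¹¹ m, v = Zαc/n = 1.1 × 10⁷ m/s
f = v/(2πr) = 1.6 × 10¹⁷ Hz

1.6 × 10¹⁷ Hz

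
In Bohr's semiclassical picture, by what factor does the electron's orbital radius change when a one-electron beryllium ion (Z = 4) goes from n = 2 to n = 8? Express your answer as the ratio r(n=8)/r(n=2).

16

r ∝ Z^-1 · n^2; with Z fixed, r ∝ n^2.
r(n=8)/r(n=2) = (8/2)^2 = 16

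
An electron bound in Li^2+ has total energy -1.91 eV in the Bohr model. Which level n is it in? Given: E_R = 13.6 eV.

8

E_n = −E_R Z²/n² ⇒ n² = E_R Z²/(−E_n) = 13.6 × 3² / 1.91 ≈ 64.08
n = 8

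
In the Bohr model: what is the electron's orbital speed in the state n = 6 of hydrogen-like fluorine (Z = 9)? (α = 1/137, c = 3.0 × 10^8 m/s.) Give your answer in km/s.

3300 km/s

v_n = Zαc/n = 9 × 0.0073 × 3.0 × 10^8 / 6
    = 3300 km/s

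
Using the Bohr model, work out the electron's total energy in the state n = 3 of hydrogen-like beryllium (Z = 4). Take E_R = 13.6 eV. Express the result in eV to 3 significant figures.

-24.2 eV

E_n = −E_R·Z²/n² = −13.6 × 4²/3² = -24.2 eV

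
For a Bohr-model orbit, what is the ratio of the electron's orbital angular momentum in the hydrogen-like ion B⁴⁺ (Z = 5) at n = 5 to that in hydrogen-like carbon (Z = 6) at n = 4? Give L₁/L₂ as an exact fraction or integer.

L = nℏ is independent of Z.
L₁/L₂ = n₁/n₂ = 5/4 = 5/4

5/4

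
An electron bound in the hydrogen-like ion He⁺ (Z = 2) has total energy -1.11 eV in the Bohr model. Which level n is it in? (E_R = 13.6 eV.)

E_n = −E_R Z²/n² ⇒ n² = E_R Z²/(−E_n) = 13.6 × 2² / 1.11 ≈ 49.01
n = 7

7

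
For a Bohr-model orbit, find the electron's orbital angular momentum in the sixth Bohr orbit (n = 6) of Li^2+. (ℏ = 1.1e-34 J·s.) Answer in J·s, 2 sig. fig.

L_n = nℏ = 6 × 1.1e-34 = 6.6e-34 J·s

6.6e-34 J·s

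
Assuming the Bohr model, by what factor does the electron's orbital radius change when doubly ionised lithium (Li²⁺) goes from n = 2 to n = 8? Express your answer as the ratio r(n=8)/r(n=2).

r ∝ Z^-1 · n^2; with Z fixed, r ∝ n^2.
r(n=8)/r(n=2) = (8/2)^2 = 16

16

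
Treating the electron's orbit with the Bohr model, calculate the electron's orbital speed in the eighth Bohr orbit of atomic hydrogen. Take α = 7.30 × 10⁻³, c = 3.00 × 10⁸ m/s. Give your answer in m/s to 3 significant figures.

2.74 × 10⁵ m/s

v_n = Zαc/n = 1 × 0.00730 × 3.00 × 10⁸ / 8
    = 2.74 × 10⁵ m/s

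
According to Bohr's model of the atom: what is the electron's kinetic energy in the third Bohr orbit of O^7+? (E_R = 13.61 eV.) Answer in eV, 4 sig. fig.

For a Coulomb orbit the virial theorem gives K = −E_n.
E_n = −E_R·Z²/n², so K = E_R·Z²/n² = 13.61 × 8²/3² = 96.78 eV

96.78 eV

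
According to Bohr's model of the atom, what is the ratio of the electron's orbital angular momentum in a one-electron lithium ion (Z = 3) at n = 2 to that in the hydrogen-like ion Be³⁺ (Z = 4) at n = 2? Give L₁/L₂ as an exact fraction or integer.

L = nℏ is independent of Z.
L₁/L₂ = n₁/n₂ = 2/2 = 1

1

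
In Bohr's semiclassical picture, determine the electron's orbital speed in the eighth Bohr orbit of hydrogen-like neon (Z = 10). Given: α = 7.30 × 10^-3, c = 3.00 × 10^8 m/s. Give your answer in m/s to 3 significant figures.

v_n = Zαc/n = 10 × 0.00730 × 3.00 × 10^8 / 8
    = 2.74 × 10^6 m/s

2.74 × 10^6 m/s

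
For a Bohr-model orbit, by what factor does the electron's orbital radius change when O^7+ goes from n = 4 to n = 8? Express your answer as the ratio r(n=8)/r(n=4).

4

r ∝ Z^-1 · n^2; with Z fixed, r ∝ n^2.
r(n=8)/r(n=4) = (8/4)^2 = 4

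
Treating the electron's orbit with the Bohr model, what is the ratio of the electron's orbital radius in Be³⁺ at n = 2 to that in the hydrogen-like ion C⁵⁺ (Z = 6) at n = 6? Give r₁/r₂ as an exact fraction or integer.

r ∝ Z^-1 · n^2
r₁/r₂ = (4/6)^-1 · (2/6)^2 = 1/6

1/6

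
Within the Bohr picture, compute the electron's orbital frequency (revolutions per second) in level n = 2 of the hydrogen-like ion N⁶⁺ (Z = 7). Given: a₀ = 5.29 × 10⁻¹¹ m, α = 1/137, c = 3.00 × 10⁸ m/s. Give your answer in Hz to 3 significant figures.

r = n²a₀/Z = 3.02 × 10⁻¹¹ m, v = Zαc/n = 7.66 × 10⁶ m/s
f = v/(2πr) = 4.04 × 10¹⁶ Hz

4.04 × 10¹⁶ Hz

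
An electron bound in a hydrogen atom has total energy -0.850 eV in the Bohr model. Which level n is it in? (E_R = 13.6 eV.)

4

E_n = −E_R Z²/n² ⇒ n² = E_R Z²/(−E_n) = 13.6 × 1² / 0.850 ≈ 16.00
n = 4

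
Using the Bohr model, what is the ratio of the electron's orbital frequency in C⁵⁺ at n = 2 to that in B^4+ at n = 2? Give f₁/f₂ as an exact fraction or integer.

36/25

f ∝ Z^2 · n^-3
f₁/f₂ = (6/5)^2 · (2/2)^-3 = 36/25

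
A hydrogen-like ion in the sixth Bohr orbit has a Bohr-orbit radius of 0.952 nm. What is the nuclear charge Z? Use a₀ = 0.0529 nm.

r_n = n²a₀/Z ⇒ Z = n²a₀/r = 6² × 0.0529 / 0.952 ≈ 2.00
Z = 2

2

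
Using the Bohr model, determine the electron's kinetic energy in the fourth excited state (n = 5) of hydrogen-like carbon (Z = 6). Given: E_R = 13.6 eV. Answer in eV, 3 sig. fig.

19.6 eV

For a Coulomb orbit the virial theorem gives K = −E_n.
E_n = −E_R·Z²/n², so K = E_R·Z²/n² = 13.6 × 6²/5² = 19.6 eV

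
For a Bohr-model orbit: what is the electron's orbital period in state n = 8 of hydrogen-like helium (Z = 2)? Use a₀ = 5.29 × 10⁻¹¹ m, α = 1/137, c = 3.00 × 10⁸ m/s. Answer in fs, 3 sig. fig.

19.4 fs

r = n²a₀/Z = 8²·5.29 × 10⁻¹¹/2 = 1.69 × 10⁻⁹ m
v = Zαc/n = 2·0.00730·3.00 × 10⁸/8 = 5.47 × 10⁵ m/s
T = 2πr/v = 1.94 × 10⁻¹⁴ s = 19.4 fs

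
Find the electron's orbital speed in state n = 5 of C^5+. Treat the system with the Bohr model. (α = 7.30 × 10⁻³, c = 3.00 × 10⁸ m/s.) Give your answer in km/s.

2630 km/s

v_n = Zαc/n = 6 × 0.00730 × 3.00 × 10⁸ / 5
    = 2630 km/s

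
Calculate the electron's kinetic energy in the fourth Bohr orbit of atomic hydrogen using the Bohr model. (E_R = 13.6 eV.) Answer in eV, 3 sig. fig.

0.850 eV

For a Coulomb orbit the virial theorem gives K = −E_n.
E_n = −E_R·Z²/n², so K = E_R·Z²/n² = 13.6 × 1²/4² = 0.850 eV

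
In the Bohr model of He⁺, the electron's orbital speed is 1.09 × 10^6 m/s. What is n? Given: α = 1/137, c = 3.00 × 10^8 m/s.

4

v_n = Zαc/n ⇒ n = Zαc/v = 2 × 0.00730 × 3.00 × 10^8 / 1.09 × 10^6 ≈ 4.02
n = 4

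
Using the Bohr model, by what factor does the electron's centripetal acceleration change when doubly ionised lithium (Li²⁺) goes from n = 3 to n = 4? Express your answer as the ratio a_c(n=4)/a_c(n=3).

81/256

a_c ∝ Z^3 · n^-4; with Z fixed, a_c ∝ n^-4.
a_c(n=4)/a_c(n=3) = (4/3)^-4 = 81/256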